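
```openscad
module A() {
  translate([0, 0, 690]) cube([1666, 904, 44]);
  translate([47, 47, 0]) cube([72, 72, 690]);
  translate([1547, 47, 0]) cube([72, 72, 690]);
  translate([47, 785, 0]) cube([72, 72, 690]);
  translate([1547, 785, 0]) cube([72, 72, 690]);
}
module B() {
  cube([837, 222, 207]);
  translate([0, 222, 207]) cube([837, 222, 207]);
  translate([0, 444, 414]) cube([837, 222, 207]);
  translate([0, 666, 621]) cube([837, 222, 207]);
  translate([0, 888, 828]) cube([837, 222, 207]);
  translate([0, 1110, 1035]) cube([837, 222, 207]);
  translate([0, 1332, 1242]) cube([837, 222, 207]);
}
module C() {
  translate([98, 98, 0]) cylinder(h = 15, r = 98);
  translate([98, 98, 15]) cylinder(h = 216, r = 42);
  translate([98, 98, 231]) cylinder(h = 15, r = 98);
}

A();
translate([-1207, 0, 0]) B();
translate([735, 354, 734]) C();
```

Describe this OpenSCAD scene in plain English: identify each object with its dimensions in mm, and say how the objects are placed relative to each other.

A is a table with a 1666×904 mm rectangular top, 44 mm thick, top surface at z = 734 mm, supported by four 72×72 mm square legs, each inset 47 mm from the nearest pair of top edges, running from the floor.

B is a straight staircase of 7 solid steps. Each step is 837 mm wide (x), 222 mm deep (y, the going) and 207 mm tall (the rise). The first step rests on the floor; each subsequent step sits one going further in +y and one rise higher in +z, directly behind and above the previous step with no overlap.

C is a spool: two coaxial disc flanges of radius 98 mm and thickness 15 mm, joined by a core cylinder of radius 42 mm and height 216 mm. The lower flange rests on z = 0 and the three cylinders share a vertical axis.

The staircase is on the floor beside the table on its −x side. The spool is on top of the table, centred.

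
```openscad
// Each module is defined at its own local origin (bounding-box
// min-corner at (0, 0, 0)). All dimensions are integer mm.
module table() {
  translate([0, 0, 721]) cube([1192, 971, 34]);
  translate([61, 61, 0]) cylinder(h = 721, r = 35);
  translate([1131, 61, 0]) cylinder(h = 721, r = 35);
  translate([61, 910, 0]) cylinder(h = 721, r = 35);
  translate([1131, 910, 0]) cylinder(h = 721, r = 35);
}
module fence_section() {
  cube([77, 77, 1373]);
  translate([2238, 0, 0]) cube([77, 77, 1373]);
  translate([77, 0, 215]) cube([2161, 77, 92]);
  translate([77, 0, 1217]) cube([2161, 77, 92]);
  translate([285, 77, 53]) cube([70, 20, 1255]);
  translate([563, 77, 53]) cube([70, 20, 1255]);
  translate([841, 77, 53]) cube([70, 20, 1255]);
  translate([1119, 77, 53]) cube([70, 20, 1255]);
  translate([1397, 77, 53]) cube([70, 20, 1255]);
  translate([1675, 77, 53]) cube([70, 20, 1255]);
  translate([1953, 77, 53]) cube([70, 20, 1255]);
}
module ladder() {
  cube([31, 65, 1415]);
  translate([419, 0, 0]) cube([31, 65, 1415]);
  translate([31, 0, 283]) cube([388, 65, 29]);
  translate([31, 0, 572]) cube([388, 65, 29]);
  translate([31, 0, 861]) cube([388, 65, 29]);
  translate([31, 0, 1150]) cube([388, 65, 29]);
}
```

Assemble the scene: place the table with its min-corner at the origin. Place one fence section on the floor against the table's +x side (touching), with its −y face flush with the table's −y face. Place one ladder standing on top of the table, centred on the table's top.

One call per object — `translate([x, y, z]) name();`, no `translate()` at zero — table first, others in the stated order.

table();
translate([1192, 0, 0]) fence_section();
translate([371, 453, 755]) ladder();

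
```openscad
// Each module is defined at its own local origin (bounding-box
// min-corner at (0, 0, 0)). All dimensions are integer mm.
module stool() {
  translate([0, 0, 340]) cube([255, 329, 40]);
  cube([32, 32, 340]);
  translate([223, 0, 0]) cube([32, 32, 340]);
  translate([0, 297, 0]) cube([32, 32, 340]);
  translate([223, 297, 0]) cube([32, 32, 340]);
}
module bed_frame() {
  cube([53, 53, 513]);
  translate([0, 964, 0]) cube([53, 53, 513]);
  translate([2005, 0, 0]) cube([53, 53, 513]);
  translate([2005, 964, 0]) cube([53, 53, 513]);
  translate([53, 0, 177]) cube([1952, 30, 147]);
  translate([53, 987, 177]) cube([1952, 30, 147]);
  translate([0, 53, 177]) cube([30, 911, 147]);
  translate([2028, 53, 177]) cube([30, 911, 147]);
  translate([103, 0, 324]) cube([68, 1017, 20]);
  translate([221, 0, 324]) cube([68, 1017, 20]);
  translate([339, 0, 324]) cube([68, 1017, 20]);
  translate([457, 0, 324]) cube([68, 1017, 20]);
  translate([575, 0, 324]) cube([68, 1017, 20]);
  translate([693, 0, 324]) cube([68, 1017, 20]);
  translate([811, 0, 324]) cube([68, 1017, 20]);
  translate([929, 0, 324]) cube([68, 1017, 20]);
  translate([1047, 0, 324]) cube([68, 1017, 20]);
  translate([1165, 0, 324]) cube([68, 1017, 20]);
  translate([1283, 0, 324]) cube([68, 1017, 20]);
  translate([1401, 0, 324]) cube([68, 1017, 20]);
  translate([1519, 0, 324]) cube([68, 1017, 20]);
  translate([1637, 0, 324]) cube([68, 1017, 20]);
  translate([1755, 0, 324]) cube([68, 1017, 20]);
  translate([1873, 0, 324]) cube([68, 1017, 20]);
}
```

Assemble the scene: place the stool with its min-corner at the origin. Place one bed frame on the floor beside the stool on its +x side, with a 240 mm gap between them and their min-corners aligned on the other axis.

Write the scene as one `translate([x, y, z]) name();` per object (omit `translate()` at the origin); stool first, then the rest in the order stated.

stool();
translate([495, 0, 0]) bed_frame();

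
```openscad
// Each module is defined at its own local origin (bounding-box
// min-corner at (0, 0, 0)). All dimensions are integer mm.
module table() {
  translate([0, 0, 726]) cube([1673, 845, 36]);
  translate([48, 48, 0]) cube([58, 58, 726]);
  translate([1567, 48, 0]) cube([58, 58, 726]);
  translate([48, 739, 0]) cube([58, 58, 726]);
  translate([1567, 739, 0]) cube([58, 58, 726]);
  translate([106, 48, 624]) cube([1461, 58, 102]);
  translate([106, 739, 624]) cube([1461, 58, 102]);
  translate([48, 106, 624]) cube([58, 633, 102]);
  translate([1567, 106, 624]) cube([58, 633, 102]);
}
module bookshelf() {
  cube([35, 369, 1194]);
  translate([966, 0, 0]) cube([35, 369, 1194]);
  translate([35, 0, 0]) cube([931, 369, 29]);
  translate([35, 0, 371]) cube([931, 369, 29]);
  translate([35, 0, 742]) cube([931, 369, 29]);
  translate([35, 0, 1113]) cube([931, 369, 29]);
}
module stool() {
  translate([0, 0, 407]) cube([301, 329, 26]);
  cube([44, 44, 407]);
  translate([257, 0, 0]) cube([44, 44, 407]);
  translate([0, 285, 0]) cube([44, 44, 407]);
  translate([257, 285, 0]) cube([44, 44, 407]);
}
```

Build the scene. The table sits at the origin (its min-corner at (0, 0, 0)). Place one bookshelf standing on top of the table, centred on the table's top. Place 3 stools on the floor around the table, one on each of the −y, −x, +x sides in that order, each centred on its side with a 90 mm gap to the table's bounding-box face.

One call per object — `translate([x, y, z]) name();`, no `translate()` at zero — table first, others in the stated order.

table();
translate([336, 238, 762]) bookshelf();
translate([686, -419, 0]) stool();
translate([-391, 258, 0]) stool();
translate([1763, 258, 0]) stool();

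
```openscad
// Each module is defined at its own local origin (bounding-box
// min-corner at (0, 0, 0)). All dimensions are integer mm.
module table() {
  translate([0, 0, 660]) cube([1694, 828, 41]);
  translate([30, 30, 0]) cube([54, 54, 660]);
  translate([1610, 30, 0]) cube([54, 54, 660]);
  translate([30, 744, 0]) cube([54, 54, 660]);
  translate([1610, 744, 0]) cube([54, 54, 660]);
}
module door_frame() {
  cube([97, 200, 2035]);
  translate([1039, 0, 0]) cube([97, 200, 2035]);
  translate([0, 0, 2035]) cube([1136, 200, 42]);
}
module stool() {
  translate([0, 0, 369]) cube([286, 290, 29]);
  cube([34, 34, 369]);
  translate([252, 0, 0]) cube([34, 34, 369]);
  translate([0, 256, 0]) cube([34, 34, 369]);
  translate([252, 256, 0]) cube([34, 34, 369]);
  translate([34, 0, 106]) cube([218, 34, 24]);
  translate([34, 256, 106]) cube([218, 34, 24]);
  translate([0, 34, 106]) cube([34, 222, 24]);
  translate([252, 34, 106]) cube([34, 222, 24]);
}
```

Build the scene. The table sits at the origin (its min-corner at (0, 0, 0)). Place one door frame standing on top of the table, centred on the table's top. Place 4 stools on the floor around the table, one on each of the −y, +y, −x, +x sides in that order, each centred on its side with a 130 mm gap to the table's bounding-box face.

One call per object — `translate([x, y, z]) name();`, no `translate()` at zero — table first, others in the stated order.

table();
translate([279, 314, 701]) door_frame();
translate([704, -420, 0]) stool();
translate([704, 958, 0]) stool();
translate([-416, 269, 0]) stool();
translate([1824, 269, 0]) stool();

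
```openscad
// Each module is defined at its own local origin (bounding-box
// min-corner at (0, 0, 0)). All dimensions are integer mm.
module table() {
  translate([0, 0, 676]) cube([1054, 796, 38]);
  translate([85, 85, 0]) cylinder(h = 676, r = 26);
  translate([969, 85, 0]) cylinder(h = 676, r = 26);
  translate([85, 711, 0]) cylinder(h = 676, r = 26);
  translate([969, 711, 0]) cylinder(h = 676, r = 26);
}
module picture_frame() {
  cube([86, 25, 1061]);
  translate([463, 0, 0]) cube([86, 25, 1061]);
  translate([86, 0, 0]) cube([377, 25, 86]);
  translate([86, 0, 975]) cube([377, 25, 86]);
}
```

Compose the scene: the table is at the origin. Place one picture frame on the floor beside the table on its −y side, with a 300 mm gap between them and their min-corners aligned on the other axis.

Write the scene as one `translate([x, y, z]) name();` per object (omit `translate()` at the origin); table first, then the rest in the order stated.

table();
translate([0, -325, 0]) picture_frame();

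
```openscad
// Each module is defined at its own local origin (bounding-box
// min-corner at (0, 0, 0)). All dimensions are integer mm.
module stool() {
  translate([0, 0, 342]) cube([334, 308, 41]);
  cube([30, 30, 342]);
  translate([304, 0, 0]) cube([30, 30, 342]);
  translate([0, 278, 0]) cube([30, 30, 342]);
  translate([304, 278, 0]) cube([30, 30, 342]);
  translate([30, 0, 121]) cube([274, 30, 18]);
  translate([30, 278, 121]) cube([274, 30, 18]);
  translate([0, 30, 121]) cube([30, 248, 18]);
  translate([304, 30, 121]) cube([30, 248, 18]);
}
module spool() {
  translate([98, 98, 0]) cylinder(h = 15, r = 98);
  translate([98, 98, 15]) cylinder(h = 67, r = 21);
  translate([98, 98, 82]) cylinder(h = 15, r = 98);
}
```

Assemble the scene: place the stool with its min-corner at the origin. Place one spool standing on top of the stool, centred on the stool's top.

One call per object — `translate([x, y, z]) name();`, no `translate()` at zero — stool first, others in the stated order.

stool();
translate([69, 56, 383]) spool();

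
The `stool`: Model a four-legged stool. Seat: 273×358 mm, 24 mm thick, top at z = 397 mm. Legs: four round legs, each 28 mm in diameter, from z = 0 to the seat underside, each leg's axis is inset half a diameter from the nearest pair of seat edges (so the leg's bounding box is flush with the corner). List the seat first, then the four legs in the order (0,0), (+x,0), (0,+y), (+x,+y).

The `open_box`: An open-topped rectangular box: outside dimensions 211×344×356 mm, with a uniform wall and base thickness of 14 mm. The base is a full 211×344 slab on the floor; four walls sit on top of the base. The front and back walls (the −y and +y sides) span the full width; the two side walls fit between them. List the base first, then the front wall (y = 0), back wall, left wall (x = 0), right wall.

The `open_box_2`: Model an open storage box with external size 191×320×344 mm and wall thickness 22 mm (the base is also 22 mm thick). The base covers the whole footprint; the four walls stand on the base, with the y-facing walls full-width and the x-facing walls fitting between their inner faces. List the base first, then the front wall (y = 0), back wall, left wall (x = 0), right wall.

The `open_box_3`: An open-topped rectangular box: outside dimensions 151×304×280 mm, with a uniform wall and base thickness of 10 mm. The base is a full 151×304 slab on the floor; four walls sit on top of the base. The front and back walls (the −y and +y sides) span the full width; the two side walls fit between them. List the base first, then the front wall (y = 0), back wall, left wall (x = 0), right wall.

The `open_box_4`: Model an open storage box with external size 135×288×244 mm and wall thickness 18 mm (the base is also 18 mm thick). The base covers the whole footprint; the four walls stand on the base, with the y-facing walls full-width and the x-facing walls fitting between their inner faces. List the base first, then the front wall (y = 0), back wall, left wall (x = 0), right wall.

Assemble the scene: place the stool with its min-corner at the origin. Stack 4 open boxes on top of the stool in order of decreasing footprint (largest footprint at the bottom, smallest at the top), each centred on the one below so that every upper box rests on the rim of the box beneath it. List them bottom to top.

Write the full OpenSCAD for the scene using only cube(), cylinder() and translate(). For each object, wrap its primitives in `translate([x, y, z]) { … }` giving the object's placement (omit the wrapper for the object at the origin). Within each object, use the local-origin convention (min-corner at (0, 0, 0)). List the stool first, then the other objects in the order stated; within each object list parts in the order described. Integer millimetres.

translate([0, 0, 373]) cube([273, 358, 24]);
translate([14, 14, 0]) cylinder(h = 373, r = 14);
translate([259, 14, 0]) cylinder(h = 373, r = 14);
translate([14, 344, 0]) cylinder(h = 373, r = 14);
translate([259, 344, 0]) cylinder(h = 373, r = 14);
translate([31, 7, 397]) {
  cube([211, 344, 14]);
  translate([0, 0, 14]) cube([211, 14, 342]);
  translate([0, 330, 14]) cube([211, 14, 342]);
  translate([0, 14, 14]) cube([14, 316, 342]);
  translate([197, 14, 14]) cube([14, 316, 342]);
}
translate([41, 19, 753]) {
  cube([191, 320, 22]);
  translate([0, 0, 22]) cube([191, 22, 322]);
  translate([0, 298, 22]) cube([191, 22, 322]);
  translate([0, 22, 22]) cube([22, 276, 322]);
  translate([169, 22, 22]) cube([22, 276, 322]);
}
translate([61, 27, 1097]) {
  cube([151, 304, 10]);
  translate([0, 0, 10]) cube([151, 10, 270]);
  translate([0, 294, 10]) cube([151, 10, 270]);
  translate([0, 10, 10]) cube([10, 284, 270]);
  translate([141, 10, 10]) cube([10, 284, 270]);
}
translate([69, 35, 1377]) {
  cube([135, 288, 18]);
  translate([0, 0, 18]) cube([135, 18, 226]);
  translate([0, 270, 18]) cube([135, 18, 226]);
  translate([0, 18, 18]) cube([18, 252, 226]);
  translate([117, 18, 18]) cube([18, 252, 226]);
}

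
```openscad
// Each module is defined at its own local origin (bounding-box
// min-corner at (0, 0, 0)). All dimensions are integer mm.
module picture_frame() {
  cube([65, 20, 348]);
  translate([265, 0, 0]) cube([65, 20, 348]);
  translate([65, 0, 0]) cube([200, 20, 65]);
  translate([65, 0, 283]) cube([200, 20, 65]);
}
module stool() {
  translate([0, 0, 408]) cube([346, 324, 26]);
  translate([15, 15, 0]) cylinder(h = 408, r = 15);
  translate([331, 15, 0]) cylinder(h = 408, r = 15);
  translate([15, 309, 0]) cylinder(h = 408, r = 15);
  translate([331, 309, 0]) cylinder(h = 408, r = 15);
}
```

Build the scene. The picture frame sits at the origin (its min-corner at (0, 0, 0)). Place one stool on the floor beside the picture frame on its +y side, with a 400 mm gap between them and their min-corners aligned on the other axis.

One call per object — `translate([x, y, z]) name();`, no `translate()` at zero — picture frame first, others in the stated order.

picture_frame();
translate([0, 420, 0]) stool();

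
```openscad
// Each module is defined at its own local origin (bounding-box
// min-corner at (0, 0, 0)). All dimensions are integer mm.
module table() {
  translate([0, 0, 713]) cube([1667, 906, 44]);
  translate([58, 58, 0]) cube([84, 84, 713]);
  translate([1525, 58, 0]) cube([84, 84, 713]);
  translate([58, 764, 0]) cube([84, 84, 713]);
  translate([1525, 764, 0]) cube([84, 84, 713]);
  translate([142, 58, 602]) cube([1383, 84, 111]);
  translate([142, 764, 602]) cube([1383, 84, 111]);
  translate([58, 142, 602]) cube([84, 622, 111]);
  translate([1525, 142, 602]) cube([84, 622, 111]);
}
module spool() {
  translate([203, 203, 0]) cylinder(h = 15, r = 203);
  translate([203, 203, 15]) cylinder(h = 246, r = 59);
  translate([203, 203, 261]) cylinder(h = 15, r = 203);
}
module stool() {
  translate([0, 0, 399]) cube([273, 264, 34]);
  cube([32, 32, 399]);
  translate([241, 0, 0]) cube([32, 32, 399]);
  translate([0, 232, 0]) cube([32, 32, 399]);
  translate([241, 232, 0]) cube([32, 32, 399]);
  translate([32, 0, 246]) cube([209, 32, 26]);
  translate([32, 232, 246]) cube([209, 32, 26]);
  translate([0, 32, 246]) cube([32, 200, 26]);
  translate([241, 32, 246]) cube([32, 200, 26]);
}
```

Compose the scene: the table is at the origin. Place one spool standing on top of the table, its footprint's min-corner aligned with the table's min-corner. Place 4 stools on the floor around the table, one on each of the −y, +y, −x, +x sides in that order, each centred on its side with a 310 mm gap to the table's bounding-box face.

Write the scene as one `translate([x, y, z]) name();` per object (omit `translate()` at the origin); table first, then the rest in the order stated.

table();
translate([0, 0, 757]) spool();
translate([697, -574, 0]) stool();
translate([697, 1216, 0]) stool();
translate([-583, 321, 0]) stool();
translate([1977, 321, 0]) stool();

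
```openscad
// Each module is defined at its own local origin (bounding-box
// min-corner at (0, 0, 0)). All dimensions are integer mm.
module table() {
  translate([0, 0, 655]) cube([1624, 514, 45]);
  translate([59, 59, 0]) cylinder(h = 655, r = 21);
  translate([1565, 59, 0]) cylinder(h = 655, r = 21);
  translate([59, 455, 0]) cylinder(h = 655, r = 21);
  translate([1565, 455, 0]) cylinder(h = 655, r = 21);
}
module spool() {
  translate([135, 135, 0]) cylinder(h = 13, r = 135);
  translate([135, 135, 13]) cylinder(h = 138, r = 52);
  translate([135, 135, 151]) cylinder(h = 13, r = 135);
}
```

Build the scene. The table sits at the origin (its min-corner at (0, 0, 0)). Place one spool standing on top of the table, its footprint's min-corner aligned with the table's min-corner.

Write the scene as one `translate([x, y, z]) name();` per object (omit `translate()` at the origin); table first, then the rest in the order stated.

table();
translate([0, 0, 700]) spool();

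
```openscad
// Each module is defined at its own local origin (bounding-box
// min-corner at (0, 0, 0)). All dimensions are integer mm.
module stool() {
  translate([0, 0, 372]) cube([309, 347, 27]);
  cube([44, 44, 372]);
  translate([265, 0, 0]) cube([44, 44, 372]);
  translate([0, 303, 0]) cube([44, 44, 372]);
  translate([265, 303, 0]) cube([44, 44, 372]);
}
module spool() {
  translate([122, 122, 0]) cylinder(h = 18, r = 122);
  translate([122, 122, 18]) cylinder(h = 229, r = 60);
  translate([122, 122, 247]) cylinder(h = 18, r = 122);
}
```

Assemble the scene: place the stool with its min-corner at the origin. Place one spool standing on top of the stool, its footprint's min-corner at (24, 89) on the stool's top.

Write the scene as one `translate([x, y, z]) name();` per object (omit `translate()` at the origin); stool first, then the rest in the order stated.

stool();
translate([24, 89, 399]) spool();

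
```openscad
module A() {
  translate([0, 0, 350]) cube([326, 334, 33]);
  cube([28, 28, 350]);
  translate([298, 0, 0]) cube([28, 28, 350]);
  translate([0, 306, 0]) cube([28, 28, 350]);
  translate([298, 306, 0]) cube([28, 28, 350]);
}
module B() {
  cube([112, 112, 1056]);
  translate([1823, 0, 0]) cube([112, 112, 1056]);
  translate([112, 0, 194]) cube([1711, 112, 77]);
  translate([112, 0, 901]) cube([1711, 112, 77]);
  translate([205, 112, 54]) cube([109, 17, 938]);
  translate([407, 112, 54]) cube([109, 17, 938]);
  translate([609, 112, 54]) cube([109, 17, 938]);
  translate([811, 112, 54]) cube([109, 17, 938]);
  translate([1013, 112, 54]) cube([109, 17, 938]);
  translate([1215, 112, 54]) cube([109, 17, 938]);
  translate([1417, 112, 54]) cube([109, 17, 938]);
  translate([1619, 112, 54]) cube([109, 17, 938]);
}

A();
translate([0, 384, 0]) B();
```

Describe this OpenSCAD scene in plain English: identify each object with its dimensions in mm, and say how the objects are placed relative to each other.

A is a four-legged stool. The seat is a 326×334×33 mm slab whose top surface is at z = 383 mm; four square legs, each 28×28 mm in cross-section, run from the floor (z = 0) to the underside of the seat, each flush with a corner of the seat.

B is a fence section. Two 112×112 mm posts, 1056 mm tall, stand on the floor with a clear span of 1711 mm between their inner faces. Two horizontal rails of 112×77 mm section span the gap between the posts with their undersides at z = 194 mm and z = 901 mm, flush with the posts' −y face. 8 pickets, each 109 mm wide, 17 mm thick and 938 mm tall, are fixed to the +y face of the rails with their bottoms at z = 54 mm, evenly spaced across the span with equal gaps (rounded down to the nearest mm) at the −x end and between each pair — any rounding remainder accumulates at the +x end.

The fence section is on the floor beside the stool on its +y side.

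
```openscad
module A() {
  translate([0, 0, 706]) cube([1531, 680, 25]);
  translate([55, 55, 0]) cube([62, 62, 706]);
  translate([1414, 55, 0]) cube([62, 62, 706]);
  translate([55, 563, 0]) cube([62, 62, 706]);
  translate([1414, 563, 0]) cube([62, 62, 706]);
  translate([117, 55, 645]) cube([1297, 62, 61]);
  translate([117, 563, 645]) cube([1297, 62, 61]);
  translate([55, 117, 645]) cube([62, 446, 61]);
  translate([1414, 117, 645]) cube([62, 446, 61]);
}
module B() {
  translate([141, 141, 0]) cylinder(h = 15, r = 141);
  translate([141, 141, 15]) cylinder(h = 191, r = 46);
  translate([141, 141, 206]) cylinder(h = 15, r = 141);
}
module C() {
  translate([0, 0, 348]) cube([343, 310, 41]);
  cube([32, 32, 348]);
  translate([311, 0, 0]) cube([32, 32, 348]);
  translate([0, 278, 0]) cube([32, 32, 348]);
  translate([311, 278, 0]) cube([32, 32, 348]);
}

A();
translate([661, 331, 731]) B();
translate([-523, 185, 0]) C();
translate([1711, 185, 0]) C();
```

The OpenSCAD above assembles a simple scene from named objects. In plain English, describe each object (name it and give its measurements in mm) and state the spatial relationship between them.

A is a table with a 1531×680 mm rectangular top, 25 mm thick, top surface at z = 731 mm, supported by four 62×62 mm square legs, each inset 55 mm from the nearest pair of top edges, running from the floor. Four apron rails, 62 mm thick and 61 mm tall, run between adjacent legs with their top edges flush with the underside of the top and their outer faces flush with the legs' outer faces.

B is a spool: two coaxial disc flanges of radius 141 mm and thickness 15 mm, joined by a core cylinder of radius 46 mm and height 191 mm. The lower flange rests on z = 0 and the three cylinders share a vertical axis.

C is a four-legged stool. The seat is a 343×310×41 mm slab whose top surface is at z = 389 mm; four square legs, each 32×32 mm in cross-section, run from the floor (z = 0) to the underside of the seat, each flush with a corner of the seat.

The spool is on top of the table. Two stools sit around the table at the −x, +x sides.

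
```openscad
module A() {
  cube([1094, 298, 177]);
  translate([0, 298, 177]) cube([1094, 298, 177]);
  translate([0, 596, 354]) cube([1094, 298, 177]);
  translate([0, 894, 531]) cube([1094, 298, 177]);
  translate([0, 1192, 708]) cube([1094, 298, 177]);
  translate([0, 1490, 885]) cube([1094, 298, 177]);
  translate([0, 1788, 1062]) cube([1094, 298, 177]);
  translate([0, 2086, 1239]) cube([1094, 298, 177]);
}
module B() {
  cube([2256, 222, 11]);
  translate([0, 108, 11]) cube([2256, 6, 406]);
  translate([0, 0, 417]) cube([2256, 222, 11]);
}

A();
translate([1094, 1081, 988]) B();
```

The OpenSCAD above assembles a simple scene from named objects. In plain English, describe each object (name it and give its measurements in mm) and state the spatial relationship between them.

A is a run of 8 identical solid stair steps. Each tread is 1094×298 mm and each step block is 177 mm high. Step 1 rests on the floor; step k is offset from step 1 by (k−1)×298 mm in y and (k−1)×177 mm in z.

B is an I-beam lying along x, 2256 mm long. Overall section height 428 mm. Two flanges 222 mm wide (y) and 11 mm thick, one on the floor and one at the top; a web 6 mm thick runs between them, centred on the flange width.

The I-beam is beside the staircase with their tops flush at z = 1416.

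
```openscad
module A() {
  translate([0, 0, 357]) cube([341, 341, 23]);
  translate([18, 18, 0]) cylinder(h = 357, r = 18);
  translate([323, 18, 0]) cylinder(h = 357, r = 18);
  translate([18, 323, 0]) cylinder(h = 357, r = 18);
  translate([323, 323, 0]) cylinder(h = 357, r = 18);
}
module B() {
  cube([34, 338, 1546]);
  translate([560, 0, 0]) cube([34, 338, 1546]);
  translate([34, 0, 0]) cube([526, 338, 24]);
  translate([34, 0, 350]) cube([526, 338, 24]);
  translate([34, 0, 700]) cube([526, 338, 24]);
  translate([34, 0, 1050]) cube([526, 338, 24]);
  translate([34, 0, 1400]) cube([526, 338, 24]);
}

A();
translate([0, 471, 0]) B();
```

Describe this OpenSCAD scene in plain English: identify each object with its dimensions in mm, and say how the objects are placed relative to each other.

A is a simple wooden stool: a rectangular seat 341 mm (x) by 341 mm (y), 23 mm thick, top face at z = 380 mm, on four round legs, each 36 mm in diameter. The legs rest on z = 0, each leg's axis is inset half a diameter from the nearest pair of seat edges (so the leg's bounding box is flush with the corner).

B is an open bookshelf. Two side panels, each 34 mm thick, 338 mm deep and 1546 mm tall, stand 594 mm apart (outside-to-outside). Between them sit 5 shelves, each 24 mm thick and 338 mm deep, spanning the full gap between the sides. The bottom shelf rests on the floor (its underside at z = 0) and the clear gap between one shelf's top and the next shelf's underside is 326 mm.

The bookshelf is on the floor beside the stool on its +y side.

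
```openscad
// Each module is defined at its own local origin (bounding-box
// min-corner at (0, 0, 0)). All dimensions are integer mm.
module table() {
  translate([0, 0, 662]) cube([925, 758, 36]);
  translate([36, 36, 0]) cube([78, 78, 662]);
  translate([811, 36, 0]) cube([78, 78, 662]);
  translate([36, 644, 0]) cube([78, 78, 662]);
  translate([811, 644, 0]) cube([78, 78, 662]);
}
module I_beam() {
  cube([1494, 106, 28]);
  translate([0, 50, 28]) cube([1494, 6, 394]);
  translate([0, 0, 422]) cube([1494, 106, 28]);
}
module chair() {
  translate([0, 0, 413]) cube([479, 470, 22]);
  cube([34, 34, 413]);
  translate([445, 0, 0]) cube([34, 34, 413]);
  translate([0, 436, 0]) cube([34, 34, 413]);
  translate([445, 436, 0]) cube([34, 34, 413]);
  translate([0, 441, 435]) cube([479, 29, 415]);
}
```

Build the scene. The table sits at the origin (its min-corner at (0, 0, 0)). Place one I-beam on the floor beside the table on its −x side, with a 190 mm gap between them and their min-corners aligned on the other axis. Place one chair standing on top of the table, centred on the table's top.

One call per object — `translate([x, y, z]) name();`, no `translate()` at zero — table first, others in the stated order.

table();
translate([-1684, 0, 0]) I_beam();
translate([223, 144, 698]) chair();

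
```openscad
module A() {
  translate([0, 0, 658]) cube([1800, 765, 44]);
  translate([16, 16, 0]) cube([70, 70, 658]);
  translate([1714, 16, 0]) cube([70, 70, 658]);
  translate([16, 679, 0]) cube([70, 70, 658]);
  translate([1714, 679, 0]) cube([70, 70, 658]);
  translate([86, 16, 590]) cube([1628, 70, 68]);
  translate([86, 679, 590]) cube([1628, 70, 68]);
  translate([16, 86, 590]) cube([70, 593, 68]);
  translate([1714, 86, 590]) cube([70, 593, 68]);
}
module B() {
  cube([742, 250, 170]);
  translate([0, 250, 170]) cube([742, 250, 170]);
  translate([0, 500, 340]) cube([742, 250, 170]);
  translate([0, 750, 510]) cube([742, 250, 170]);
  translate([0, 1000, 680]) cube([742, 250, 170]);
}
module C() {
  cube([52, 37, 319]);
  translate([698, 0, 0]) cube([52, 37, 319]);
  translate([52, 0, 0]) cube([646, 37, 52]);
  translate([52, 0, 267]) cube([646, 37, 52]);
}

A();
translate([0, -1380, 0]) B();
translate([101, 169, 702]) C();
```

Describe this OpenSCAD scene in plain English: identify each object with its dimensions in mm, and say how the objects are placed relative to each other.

A is a rectangular dining table. The top is 1800×765×44 mm with its upper surface at z = 702 mm. It stands on four 70×70 mm square legs, each inset 16 mm from the nearest pair of top edges, running from the floor to the underside of the top. Four apron rails, 70 mm thick and 68 mm tall, run between adjacent legs with their top edges flush with the underside of the top and their outer faces flush with the legs' outer faces.

B is a straight staircase of 5 solid steps. Each step is 742 mm wide (x), 250 mm deep (y, the going) and 170 mm tall (the rise). The first step rests on the floor; each subsequent step sits one going further in +y and one rise higher in +z, directly behind and above the previous step with no overlap.

C is a rectangular picture frame lying in the x–z plane (depth along y). The opening is 646 mm wide (x) by 215 mm tall (z), surrounded by a border 52 mm wide on all four sides. The frame is 37 mm deep and is made of two full-height vertical stiles with two horizontal rails fitted between them.

The staircase is on the floor beside the table on its −y side. The picture frame is on top of the table.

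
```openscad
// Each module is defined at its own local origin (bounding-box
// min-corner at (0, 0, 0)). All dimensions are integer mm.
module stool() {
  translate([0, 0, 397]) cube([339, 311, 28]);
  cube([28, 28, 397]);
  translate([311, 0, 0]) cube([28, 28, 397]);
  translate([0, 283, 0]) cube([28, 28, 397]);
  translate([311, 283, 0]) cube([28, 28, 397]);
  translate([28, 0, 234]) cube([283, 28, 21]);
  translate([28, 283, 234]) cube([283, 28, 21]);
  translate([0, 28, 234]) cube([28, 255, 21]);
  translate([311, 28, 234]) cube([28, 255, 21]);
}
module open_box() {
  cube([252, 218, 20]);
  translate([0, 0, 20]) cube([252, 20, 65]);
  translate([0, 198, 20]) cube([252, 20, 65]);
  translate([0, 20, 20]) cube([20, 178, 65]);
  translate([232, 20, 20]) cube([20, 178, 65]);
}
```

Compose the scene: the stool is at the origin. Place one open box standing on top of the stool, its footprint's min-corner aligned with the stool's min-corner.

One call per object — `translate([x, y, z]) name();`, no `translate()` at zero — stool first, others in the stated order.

stool();
translate([0, 0, 425]) open_box();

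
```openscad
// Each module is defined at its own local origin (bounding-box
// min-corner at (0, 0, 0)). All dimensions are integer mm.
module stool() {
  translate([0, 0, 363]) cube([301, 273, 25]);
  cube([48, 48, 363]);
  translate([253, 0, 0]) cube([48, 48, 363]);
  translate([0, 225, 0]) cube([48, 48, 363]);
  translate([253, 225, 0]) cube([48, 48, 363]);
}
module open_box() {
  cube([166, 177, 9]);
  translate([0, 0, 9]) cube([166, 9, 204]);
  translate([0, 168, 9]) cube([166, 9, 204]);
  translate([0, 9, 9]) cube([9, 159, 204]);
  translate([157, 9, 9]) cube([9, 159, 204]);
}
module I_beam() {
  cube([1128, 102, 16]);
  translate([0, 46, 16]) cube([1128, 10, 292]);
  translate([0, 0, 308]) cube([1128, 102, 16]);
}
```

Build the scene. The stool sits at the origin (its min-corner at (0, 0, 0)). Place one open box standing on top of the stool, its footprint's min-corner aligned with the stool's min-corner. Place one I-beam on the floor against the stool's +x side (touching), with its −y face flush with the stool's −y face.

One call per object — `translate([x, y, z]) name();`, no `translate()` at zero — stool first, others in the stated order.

stool();
translate([0, 0, 388]) open_box();
translate([301, 0, 0]) I_beam();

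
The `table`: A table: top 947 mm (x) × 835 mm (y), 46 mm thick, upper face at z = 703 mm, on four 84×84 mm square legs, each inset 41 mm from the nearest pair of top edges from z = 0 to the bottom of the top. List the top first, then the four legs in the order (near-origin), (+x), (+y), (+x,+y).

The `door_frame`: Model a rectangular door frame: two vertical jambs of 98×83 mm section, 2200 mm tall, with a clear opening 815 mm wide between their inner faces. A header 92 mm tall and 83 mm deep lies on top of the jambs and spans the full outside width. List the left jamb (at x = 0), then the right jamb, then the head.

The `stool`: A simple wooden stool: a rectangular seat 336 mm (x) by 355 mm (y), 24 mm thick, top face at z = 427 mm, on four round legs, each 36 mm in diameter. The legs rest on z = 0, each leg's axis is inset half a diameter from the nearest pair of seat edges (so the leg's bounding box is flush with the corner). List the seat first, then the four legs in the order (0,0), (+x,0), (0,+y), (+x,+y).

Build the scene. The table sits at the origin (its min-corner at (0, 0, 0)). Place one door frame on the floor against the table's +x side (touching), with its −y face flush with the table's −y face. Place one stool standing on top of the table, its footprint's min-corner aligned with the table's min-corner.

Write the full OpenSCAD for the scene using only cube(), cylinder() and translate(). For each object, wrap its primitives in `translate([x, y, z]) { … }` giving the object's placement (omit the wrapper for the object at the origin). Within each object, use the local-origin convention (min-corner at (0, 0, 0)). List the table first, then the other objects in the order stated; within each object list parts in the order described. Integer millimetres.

translate([0, 0, 657]) cube([947, 835, 46]);
translate([41, 41, 0]) cube([84, 84, 657]);
translate([822, 41, 0]) cube([84, 84, 657]);
translate([41, 710, 0]) cube([84, 84, 657]);
translate([822, 710, 0]) cube([84, 84, 657]);
translate([947, 0, 0]) {
  cube([98, 83, 2200]);
  translate([913, 0, 0]) cube([98, 83, 2200]);
  translate([0, 0, 2200]) cube([1011, 83, 92]);
}
translate([0, 0, 703]) {
  translate([0, 0, 403]) cube([336, 355, 24]);
  translate([18, 18, 0]) cylinder(h = 403, r = 18);
  translate([318, 18, 0]) cylinder(h = 403, r = 18);
  translate([18, 337, 0]) cylinder(h = 403, r = 18);
  translate([318, 337, 0]) cylinder(h = 403, r = 18);
}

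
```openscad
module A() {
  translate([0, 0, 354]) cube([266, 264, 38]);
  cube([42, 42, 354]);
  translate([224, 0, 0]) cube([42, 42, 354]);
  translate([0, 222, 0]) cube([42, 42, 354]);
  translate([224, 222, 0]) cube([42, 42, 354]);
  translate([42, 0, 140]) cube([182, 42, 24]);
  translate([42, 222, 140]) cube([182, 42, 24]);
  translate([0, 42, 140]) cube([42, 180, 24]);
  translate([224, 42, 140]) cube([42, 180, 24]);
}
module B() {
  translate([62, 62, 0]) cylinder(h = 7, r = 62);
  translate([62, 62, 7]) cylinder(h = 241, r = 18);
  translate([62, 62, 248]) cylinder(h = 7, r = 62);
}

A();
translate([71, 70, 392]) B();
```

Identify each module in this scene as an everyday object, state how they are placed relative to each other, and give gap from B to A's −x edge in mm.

A is a stool. B is a spool. The spool is on top of the stool, centred. The gap from the spool to the stool's −x edge is 71 mm.

The spool's min-x is at 71; the stool's min-x is 0; gap = 71 mm.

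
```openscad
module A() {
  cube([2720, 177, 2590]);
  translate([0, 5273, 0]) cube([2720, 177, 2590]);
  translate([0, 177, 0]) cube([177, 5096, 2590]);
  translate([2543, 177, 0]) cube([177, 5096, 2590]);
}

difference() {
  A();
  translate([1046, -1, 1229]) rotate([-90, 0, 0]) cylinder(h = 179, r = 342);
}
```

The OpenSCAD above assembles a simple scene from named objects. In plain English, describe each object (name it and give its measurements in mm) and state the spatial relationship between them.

A is the wall frame of a small rectangular building: four walls, each 2590 mm tall and 177 mm thick, enclosing a footprint 2720 mm (x) by 5450 mm (y) outside-to-outside, with no floor or roof. The front and back walls (the −y and +y sides) span the full width; the two side walls fit between them.

The house frame has a circular hole of radius 342 mm through its front wall, centred at (x = 1046, z = 1229).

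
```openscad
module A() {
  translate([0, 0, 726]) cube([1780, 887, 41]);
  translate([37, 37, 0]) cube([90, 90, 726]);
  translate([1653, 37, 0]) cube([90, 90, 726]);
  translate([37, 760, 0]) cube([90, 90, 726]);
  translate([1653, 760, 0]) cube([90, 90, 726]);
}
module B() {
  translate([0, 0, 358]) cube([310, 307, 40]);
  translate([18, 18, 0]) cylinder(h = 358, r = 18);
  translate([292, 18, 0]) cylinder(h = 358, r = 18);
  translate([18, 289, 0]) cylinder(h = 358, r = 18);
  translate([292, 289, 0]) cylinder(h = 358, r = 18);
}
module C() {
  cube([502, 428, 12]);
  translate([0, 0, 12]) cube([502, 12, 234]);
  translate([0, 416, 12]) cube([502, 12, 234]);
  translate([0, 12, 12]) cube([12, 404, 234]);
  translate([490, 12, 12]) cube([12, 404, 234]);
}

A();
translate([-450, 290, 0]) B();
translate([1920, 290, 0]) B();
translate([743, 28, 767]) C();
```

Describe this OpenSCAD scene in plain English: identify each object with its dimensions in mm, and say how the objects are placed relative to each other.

A is a table with a 1780×887 mm rectangular top, 41 mm thick, top surface at z = 767 mm, supported by four 90×90 mm square legs, each inset 37 mm from the nearest pair of top edges, running from the floor.

B is a four-legged stool. The seat is 310×307 mm, 40 mm thick, top at z = 398 mm. It stands on four round legs, each 36 mm in diameter, from z = 0 to the seat underside, each leg's axis is inset half a diameter from the nearest pair of seat edges (so the leg's bounding box is flush with the corner).

C is an open-topped rectangular box: outside dimensions 502×428×246 mm, with a uniform wall and base thickness of 12 mm. The base is a full 502×428 slab on the floor; four walls sit on top of the base. The front and back walls (the −y and +y sides) span the full width; the two side walls fit between them.

Two stools sit around the table at the −x, +x sides. The open box is on top of the table.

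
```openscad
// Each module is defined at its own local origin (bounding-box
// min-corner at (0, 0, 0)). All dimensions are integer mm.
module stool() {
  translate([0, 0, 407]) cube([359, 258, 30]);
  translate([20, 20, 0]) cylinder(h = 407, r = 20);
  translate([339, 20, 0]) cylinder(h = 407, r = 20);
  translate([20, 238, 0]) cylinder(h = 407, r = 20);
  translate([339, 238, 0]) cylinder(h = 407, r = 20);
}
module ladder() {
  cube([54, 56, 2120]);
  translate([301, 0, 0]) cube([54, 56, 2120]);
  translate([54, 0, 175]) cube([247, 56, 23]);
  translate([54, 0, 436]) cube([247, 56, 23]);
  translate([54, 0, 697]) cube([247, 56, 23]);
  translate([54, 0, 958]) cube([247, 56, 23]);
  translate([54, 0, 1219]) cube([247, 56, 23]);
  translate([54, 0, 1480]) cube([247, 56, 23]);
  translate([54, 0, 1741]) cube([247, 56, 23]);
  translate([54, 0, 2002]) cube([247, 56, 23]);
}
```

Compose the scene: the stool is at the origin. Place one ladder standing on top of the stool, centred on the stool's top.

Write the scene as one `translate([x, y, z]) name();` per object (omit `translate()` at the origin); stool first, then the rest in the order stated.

stool();
translate([2, 101, 437]) ladder();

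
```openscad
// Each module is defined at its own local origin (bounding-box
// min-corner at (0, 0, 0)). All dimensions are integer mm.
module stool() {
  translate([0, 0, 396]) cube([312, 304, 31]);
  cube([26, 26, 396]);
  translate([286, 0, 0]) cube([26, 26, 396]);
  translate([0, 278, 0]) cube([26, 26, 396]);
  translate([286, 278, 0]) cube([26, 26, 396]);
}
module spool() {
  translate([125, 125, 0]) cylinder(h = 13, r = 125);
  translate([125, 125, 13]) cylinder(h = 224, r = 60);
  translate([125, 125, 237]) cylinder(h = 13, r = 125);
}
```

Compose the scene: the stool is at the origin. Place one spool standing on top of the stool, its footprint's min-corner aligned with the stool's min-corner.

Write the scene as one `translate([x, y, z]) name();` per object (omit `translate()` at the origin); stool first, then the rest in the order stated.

stool();
translate([0, 0, 427]) spool();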